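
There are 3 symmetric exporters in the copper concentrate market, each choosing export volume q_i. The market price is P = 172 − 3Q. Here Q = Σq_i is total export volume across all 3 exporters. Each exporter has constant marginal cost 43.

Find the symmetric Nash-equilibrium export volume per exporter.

10.75

A representative exporter's profit is π_i = q_i(172 − 3Q) − 43q_i, with Q = q_i + Σ_{j≠i} q_j.
First-order condition: 129 − 6q_i − 3Σ_{j≠i} q_j = 0.
In a symmetric equilibrium every exporter chooses the same q, so Σ_{j≠i} q_j = 2q. The condition becomes 129 − 12q = 0, giving q = 129/12 = 10.75.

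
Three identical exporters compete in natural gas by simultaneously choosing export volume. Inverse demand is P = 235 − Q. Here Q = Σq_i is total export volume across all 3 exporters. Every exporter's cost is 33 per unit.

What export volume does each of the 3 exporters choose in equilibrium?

A representative exporter's profit is π_i = q_i(235 − Q) − 33q_i, with Q = q_i + Σ_{j≠i} q_j.
First-order condition: 202 − 2q_i − Σ_{j≠i} q_j = 0.
Imposing symmetry (q_j = q for all j) turns Σ_{j≠i} q_j into 2q, so 202 = 4q and q = 50.5.

50.5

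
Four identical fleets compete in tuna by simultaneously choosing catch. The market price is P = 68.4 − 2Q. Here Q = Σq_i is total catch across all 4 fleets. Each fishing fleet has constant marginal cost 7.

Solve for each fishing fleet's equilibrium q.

A representative fishing fleet's profit is π_i = q_i(68.4 − 2Q) − 7q_i, with Q = q_i + Σ_{j≠i} q_j.
First-order condition: 61.4 − 4q_i − 2Σ_{j≠i} q_j = 0.
With identical fishing fleets, set every q_j = q: then 61.4 − 4q − 6q = 0, i.e. q = 61.4/10 = 6.14.

6.14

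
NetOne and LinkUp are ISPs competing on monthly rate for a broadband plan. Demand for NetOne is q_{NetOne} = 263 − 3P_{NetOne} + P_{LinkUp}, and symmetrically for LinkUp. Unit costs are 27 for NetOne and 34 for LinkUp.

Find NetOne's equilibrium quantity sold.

NetOne's profit: π = (P_{NetOne} − 27)(263 − 3P_{NetOne} + P_{LinkUp}).
∂π/∂P_{NetOne} = 344 − 6P_{NetOne} + P_{LinkUp} = 0 ⇒ P_{NetOne} = 172/3 + (1/6)P_{LinkUp}.
Similarly P_{LinkUp} = 365/6 + (1/6)P_{NetOne}.
Substituting the second reaction function into the first: P_{NetOne} = 172/3 + (1/6)(365/6 + (1/6)P_{NetOne}), which gives (35/36)P_{NetOne} = 2429/36 ⇒ P_{NetOne} = 69.4.
Then P_{LinkUp} = 365/6 + (1/6)·69.4 = 72.4.
q_{NetOne} = 263 − 3·69.4 + 72.4 = 127.2.

127.2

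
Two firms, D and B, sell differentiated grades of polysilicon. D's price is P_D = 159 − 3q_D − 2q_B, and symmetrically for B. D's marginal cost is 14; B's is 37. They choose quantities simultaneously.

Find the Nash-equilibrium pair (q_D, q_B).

19.5625, 13.8125

Firm D's profit: π = q_D(159 − 3q_D − 2q_B) − 14q_D.
∂π/∂q_D = 145 − 6q_D − 2q_B = 0 ⇒ q_D = 145/6 − (1/3)q_B.
Similarly q_B = 61/3 − (1/3)q_D.
Substituting the second reaction function into the first: q_D = 145/6 − (1/3)(61/3 − (1/3)q_D), which gives (8/9)q_D = 313/18 ⇒ q_D = 19.5625.
Then q_B = 61/3 − (1/3)·19.5625 = 13.8125.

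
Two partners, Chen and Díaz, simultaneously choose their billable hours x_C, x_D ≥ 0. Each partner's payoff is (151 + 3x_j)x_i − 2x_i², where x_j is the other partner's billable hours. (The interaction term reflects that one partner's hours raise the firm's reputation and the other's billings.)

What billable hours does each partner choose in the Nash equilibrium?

151

Chen's payoff is (151 + 3x_D)x_C − 2x_C².
∂π/∂x_C = 151 + 3x_D − 4x_C = 0, so x_C = 37.75 + 0.75x_D.
The game is symmetric, so in equilibrium x_D = x_C: the reaction function gives 0.25x_C = 37.75, hence x_C = 151.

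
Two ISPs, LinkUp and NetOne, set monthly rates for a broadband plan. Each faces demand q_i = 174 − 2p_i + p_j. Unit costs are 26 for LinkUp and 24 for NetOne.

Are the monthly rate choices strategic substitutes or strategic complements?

LinkUp's profit: π = (p_{LinkUp} − 26)(174 − 2p_{LinkUp} + p_{NetOne}).
∂π/∂p_{LinkUp} = 226 − 4p_{LinkUp} + p_{NetOne} = 0 ⇒ p_{LinkUp} = 56.5 + 0.25p_{NetOne}.
The best-response slope dp_{LinkUp}/dp_{NetOne} = 0.25 > 0: the reaction function is upward-sloping, so the choices are strategic complements.

strategic complements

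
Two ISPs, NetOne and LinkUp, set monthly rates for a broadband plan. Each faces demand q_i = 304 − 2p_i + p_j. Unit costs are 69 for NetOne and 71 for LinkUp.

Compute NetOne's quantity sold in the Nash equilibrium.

157.2

NetOne's profit: π = (p_{NetOne} − 69)(304 − 2p_{NetOne} + p_{LinkUp}).
∂π/∂p_{NetOne} = 442 − 4p_{NetOne} + p_{LinkUp} = 0 ⇒ p_{NetOne} = 110.5 + 0.25p_{LinkUp}.
Similarly p_{LinkUp} = 111.5 + 0.25p_{NetOne}.
Substituting the second reaction function into the first: p_{NetOne} = 110.5 + 0.25(111.5 + 0.25p_{NetOne}), which gives 0.9375p_{NetOne} = 138.375 ⇒ p_{NetOne} = 147.6.
Then p_{LinkUp} = 111.5 + 0.25·147.6 = 148.4.
q_{NetOne} = 304 − 2·147.6 + 148.4 = 157.2.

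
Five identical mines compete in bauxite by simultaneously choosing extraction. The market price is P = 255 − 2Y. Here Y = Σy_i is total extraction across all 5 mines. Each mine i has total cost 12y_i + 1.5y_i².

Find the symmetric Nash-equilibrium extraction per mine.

16.2

A representative mine's profit is π_i = y_i(255 − 2Y) − 12y_i − 1.5y_i², with Y = y_i + Σ_{j≠i} y_j.
First-order condition: 243 − 7y_i − 2Σ_{j≠i} y_j = 0.
In a symmetric equilibrium every mine chooses the same y, so Σ_{j≠i} y_j = 4y. The condition becomes 243 − 15y = 0, giving y = 243/15 = 16.2.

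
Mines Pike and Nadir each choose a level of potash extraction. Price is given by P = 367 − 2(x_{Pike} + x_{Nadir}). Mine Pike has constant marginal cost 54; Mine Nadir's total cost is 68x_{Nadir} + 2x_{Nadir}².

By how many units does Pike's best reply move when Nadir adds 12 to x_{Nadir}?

-6

Mine Pike's profit: π = x_{Pike}(367 − 2(x_{Pike} + x_{Nadir})) − 54x_{Pike}.
∂π/∂x_{Pike} = 313 − 4x_{Pike} − 2x_{Nadir} = 0, so x_{Pike} = 78.25 − 0.5x_{Nadir}.
The reaction-function slope is −0.5, so a 12-unit rise in x_{Nadir} moves x_{Pike} by −0.5 × 12 = −6. Pike's best response falls — the actions are strategic substitutes.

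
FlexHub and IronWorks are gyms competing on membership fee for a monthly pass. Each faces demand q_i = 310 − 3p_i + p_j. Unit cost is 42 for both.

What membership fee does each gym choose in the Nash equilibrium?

87.2

FlexHub's profit: π = (p_{FlexHub} − 42)(310 − 3p_{FlexHub} + p_{IronWorks}).
∂π/∂p_{FlexHub} = 436 − 6p_{FlexHub} + p_{IronWorks} = 0 ⇒ p_{FlexHub} = 218/3 + (1/6)p_{IronWorks}.
By symmetry p_{IronWorks} = p_{FlexHub}; substituting into the reaction function, (5/6)p_{FlexHub} = 218/3 and p_{FlexHub} = 87.2.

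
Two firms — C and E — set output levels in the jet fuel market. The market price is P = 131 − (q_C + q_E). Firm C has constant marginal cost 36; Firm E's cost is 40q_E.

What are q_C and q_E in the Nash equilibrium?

33, 29

Firm C's profit: π = q_C(131 − (q_C + q_E)) − 36q_C.
∂π/∂q_C = 95 − 2q_C − q_E = 0, so q_C = 47.5 − 0.5q_E.
By the same steps for E: q_E = 45.5 − 0.5q_C.
Plugging q_E into C's best response: q_C = 47.5 − 0.5(45.5 − 0.5q_C) ⇒ 0.75q_C = 24.75, so q_C = 33.
Then q_E = 45.5 − 0.5·33 = 29.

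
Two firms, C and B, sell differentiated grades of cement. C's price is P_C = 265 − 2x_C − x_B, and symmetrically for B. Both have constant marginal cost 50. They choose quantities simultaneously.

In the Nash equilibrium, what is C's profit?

3698

Firm C's profit: π = x_C(265 − 2x_C − x_B) − 50x_C.
∂π/∂x_C = 215 − 4x_C − x_B = 0 ⇒ x_C = 53.75 − 0.25x_B.
By symmetry x_B = x_C; substituting into the reaction function, 1.25x_C = 53.75 and x_C = 43.
P_C = 265 − 2·43 − 43 = 136.
Profit = (136 − 50)·43 = 3698.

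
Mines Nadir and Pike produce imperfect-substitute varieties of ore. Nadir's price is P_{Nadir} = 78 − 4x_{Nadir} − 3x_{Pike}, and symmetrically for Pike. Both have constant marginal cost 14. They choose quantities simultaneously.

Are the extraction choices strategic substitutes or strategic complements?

strategic substitutes

Mine Nadir's profit: π = x_{Nadir}(78 − 4x_{Nadir} − 3x_{Pike}) − 14x_{Nadir}.
∂π/∂x_{Nadir} = 64 − 8x_{Nadir} − 3x_{Pike} = 0 ⇒ x_{Nadir} = 8 − 0.375x_{Pike}.
The best-response slope dx_{Nadir}/dx_{Pike} = −0.375 < 0: the reaction function is downward-sloping, so the choices are strategic substitutes.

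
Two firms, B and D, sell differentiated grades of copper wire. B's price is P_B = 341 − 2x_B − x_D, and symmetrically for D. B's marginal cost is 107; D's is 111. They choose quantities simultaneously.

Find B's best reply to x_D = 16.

54.5

Firm B's profit: π = x_B(341 − 2x_B − x_D) − 107x_B.
∂π/∂x_B = 234 − 4x_B − x_D = 0 ⇒ x_B = 58.5 − 0.25x_D.
At x_D = 16: x_B = 58.5 − 0.25·16 = 54.5.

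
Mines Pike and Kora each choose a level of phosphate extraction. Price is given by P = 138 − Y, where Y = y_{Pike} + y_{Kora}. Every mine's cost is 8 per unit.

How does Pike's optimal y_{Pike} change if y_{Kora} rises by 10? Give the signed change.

-5

Mine Pike's profit: π = y_{Pike}(138 − (y_{Pike} + y_{Kora})) − 8y_{Pike}.
∂π/∂y_{Pike} = 130 − 2y_{Pike} − y_{Kora} = 0, so y_{Pike} = 65 − 0.5y_{Kora}.
The reaction-function slope is −0.5, so a 10-unit rise in y_{Kora} moves y_{Pike} by −0.5 × 10 = −5. Pike's best response falls — the actions are strategic substitutes.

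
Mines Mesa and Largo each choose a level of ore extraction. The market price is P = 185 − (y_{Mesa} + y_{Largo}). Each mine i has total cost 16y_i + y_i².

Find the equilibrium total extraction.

Mine Mesa's profit: π = y_{Mesa}(185 − (y_{Mesa} + y_{Largo})) − 16y_{Mesa} − y_{Mesa}².
∂π/∂y_{Mesa} = 169 − 4y_{Mesa} − y_{Largo} = 0, so y_{Mesa} = 42.25 − 0.25y_{Largo}.
By symmetry y_{Largo} = y_{Mesa}; substituting into the reaction function, 1.25y_{Mesa} = 42.25 and y_{Mesa} = 33.8.
Total extraction: 33.8 + 33.8 = 67.6.

67.6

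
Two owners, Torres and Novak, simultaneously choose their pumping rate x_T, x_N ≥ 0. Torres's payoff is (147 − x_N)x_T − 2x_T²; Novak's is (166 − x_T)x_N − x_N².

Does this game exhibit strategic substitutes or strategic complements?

Expanding Torres's payoff: 147x_T − x_Nx_T − 2x_T².
∂π/∂x_T = 147 − x_N − 4x_T = 0, so x_T = 36.75 − 0.25x_N.
The best-response slope dx_T/dx_N = −0.25 < 0: the reaction function is downward-sloping, so the choices are strategic substitutes.

strategic substitutes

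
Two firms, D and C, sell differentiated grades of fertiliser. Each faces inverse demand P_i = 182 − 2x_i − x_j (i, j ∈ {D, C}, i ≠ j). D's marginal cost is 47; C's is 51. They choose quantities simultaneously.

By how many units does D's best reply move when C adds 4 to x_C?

Firm D's profit: π = x_D(182 − 2x_D − x_C) − 47x_D.
∂π/∂x_D = 135 − 4x_D − x_C = 0 ⇒ x_D = 33.75 − 0.25x_C.
The reaction-function slope is −0.25, so a 4-unit rise in x_C moves x_D by −0.25 × 4 = −1. D's best response falls — the actions are strategic substitutes.

-1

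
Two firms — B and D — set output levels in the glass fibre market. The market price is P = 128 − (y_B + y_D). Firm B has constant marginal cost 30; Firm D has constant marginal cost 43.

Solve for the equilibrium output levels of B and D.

Firm B's profit: π = y_B(128 − (y_B + y_D)) − 30y_B.
∂π/∂y_B = 98 − 2y_B − y_D = 0, so y_B = 49 − 0.5y_D.
By the same steps for D: y_D = 42.5 − 0.5y_B.
Solving the two reaction functions simultaneously: (1 − (−0.5)(−0.5))y_B = 49 − 0.5·42.5, so 0.75y_B = 27.75 and y_B = 37.
Then y_D = 42.5 − 0.5·37 = 24.

37, 24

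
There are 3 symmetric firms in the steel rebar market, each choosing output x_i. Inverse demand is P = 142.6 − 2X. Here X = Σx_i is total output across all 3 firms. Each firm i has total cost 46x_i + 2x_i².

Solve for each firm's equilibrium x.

A representative firm's profit is π_i = x_i(142.6 − 2X) − 46x_i − 2x_i², with X = x_i + Σ_{j≠i} x_j.
First-order condition: 96.6 − 8x_i − 2Σ_{j≠i} x_j = 0.
In a symmetric equilibrium every firm chooses the same x, so Σ_{j≠i} x_j = 2x. The condition becomes 96.6 − 12x = 0, giving x = 96.6/12 = 8.05.

8.05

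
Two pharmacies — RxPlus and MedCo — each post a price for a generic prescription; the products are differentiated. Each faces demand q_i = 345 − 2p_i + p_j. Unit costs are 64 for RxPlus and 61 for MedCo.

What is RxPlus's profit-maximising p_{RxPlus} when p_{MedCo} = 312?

RxPlus's profit: π = (p_{RxPlus} − 64)(345 − 2p_{RxPlus} + p_{MedCo}).
∂π/∂p_{RxPlus} = 473 − 4p_{RxPlus} + p_{MedCo} = 0 ⇒ p_{RxPlus} = 118.25 + 0.25p_{MedCo}.
At p_{MedCo} = 312: p_{RxPlus} = 118.25 + 0.25·312 = 196.25.

196.25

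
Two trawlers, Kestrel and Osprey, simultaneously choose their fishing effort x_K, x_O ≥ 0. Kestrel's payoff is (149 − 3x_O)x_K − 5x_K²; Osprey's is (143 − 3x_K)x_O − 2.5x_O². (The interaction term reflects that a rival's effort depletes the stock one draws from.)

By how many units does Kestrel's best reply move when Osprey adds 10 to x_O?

Expanding Kestrel's payoff: 149x_K − 3x_Ox_K − 5x_K².
∂π/∂x_K = 149 − 3x_O − 10x_K = 0, so x_K = 14.9 − 0.3x_O.
The reaction-function slope is −0.3, so a 10-unit rise in x_O moves x_K by −0.3 × 10 = −3. Kestrel's best response falls — the actions are strategic substitutes.

-3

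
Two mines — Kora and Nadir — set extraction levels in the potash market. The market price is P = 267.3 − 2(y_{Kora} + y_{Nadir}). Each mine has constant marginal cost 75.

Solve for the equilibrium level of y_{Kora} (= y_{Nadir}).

32.05

Mine Kora's profit: π = y_{Kora}(267.3 − 2(y_{Kora} + y_{Nadir})) − 75y_{Kora}.
∂π/∂y_{Kora} = 192.3 − 4y_{Kora} − 2y_{Nadir} = 0, so y_{Kora} = 48.075 − 0.5y_{Nadir}.
The game is symmetric, so in equilibrium y_{Nadir} = y_{Kora}: the reaction function gives 1.5y_{Kora} = 48.075, hence y_{Kora} = 32.05.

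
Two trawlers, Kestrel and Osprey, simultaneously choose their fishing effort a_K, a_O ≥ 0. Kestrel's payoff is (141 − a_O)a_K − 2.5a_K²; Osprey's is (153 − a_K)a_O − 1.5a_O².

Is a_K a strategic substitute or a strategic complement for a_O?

Expanding Kestrel's payoff: 141a_K − a_Oa_K − 2.5a_K².
∂π/∂a_K = 141 − a_O − 5a_K = 0, so a_K = 28.2 − 0.2a_O.
The best-response slope da_K/da_O = −0.2 < 0: the reaction function is downward-sloping, so the choices are strategic substitutes.

strategic substitutes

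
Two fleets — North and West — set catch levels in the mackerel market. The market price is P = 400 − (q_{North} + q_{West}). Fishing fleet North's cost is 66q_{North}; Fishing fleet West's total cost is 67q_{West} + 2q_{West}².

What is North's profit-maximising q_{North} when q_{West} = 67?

Fishing fleet North's profit: π = q_{North}(400 − (q_{North} + q_{West})) − 66q_{North}.
∂π/∂q_{North} = 334 − 2q_{North} − q_{West} = 0, so q_{North} = 167 − 0.5q_{West}.
At q_{West} = 67: q_{North} = 167 − 0.5·67 = 133.5.

133.5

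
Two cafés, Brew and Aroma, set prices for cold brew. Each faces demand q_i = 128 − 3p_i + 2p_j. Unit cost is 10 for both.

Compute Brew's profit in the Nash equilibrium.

2610.75

Brew's profit: π = (p_{Brew} − 10)(128 − 3p_{Brew} + 2p_{Aroma}).
∂π/∂p_{Brew} = 158 − 6p_{Brew} + 2p_{Aroma} = 0 ⇒ p_{Brew} = 79/3 + (1/3)p_{Aroma}.
By symmetry p_{Aroma} = p_{Brew}; substituting into the reaction function, (2/3)p_{Brew} = 79/3 and p_{Brew} = 39.5.
q_{Brew} = 128 − 3·39.5 + 2·39.5 = 88.5.
Profit = (39.5 − 10)·88.5 = 2610.75.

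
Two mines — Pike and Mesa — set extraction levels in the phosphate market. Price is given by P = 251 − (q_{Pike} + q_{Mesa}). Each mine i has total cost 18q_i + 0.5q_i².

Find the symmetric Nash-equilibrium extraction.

Mine Pike's profit: π = q_{Pike}(251 − (q_{Pike} + q_{Mesa})) − 18q_{Pike} − 0.5q_{Pike}².
∂π/∂q_{Pike} = 233 − 3q_{Pike} − q_{Mesa} = 0, so q_{Pike} = 233/3 − (1/3)q_{Mesa}.
The game is symmetric, so in equilibrium q_{Mesa} = q_{Pike}: the reaction function gives (4/3)q_{Pike} = 233/3, hence q_{Pike} = 58.25.

58.25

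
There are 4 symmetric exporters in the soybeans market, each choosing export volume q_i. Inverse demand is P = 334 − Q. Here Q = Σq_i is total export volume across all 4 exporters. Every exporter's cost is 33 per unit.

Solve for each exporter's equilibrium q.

60.2

A representative exporter's profit is π_i = q_i(334 − Q) − 33q_i, with Q = q_i + Σ_{j≠i} q_j.
First-order condition: 301 − 2q_i − Σ_{j≠i} q_j = 0.
In a symmetric equilibrium every exporter chooses the same q, so Σ_{j≠i} q_j = 3q. The condition becomes 301 − 5q = 0, giving q = 301/5 = 60.2.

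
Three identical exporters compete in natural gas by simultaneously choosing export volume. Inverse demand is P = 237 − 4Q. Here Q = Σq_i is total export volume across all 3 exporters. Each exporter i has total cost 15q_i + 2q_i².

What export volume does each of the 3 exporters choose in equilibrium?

11.1

A representative exporter's profit is π_i = q_i(237 − 4Q) − 15q_i − 2q_i², with Q = q_i + Σ_{j≠i} q_j.
First-order condition: 222 − 12q_i − 4Σ_{j≠i} q_j = 0.
In a symmetric equilibrium every exporter chooses the same q, so Σ_{j≠i} q_j = 2q. The condition becomes 222 − 20q = 0, giving q = 222/20 = 11.1.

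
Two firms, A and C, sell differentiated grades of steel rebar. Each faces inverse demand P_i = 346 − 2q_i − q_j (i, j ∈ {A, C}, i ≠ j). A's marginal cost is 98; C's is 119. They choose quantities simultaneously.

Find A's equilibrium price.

200

Firm A's profit: π = q_A(346 − 2q_A − q_C) − 98q_A.
∂π/∂q_A = 248 − 4q_A − q_C = 0 ⇒ q_A = 62 − 0.25q_C.
Similarly q_C = 56.75 − 0.25q_A.
Substituting the second reaction function into the first: q_A = 62 − 0.25(56.75 − 0.25q_A), which gives 0.9375q_A = 47.8125 ⇒ q_A = 51.
Then q_C = 56.75 − 0.25·51 = 44.
P_A = 346 − 2·51 − 44 = 200.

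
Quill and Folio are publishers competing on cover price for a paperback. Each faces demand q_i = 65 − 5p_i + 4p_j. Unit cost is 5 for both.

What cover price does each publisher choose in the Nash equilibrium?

Quill's profit: π = (p_{Quill} − 5)(65 − 5p_{Quill} + 4p_{Folio}).
∂π/∂p_{Quill} = 90 − 10p_{Quill} + 4p_{Folio} = 0 ⇒ p_{Quill} = 9 + 0.4p_{Folio}.
The game is symmetric, so in equilibrium p_{Folio} = p_{Quill}: the reaction function gives 0.6p_{Quill} = 9, hence p_{Quill} = 15.

15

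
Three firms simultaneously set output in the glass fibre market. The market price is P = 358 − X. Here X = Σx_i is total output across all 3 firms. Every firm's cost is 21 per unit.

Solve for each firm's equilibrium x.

A representative firm's profit is π_i = x_i(358 − X) − 21x_i, with X = x_i + Σ_{j≠i} x_j.
First-order condition: 337 − 2x_i − Σ_{j≠i} x_j = 0.
In a symmetric equilibrium every firm chooses the same x, so Σ_{j≠i} x_j = 2x. The condition becomes 337 − 4x = 0, giving x = 337/4 = 84.25.

84.25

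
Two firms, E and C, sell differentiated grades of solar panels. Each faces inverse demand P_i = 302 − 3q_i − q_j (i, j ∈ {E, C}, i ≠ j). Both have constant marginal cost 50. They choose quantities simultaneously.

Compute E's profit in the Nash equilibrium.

Firm E's profit: π = q_E(302 − 3q_E − q_C) − 50q_E.
∂π/∂q_E = 252 − 6q_E − q_C = 0 ⇒ q_E = 42 − (1/6)q_C.
By symmetry q_C = q_E; substituting into the reaction function, (7/6)q_E = 42 and q_E = 36.
P_E = 302 − 3·36 − 36 = 158.
Profit = (158 − 50)·36 = 3888.

3888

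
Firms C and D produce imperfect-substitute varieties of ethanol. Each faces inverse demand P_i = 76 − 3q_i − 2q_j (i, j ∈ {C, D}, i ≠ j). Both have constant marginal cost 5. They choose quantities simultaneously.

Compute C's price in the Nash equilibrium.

Firm C's profit: π = q_C(76 − 3q_C − 2q_D) − 5q_C.
∂π/∂q_C = 71 − 6q_C − 2q_D = 0 ⇒ q_C = 71/6 − (1/3)q_D.
The game is symmetric, so in equilibrium q_D = q_C: the reaction function gives (4/3)q_C = 71/6, hence q_C = 8.875.
P_C = 76 − 3·8.875 − 2·8.875 = 31.625.

31.625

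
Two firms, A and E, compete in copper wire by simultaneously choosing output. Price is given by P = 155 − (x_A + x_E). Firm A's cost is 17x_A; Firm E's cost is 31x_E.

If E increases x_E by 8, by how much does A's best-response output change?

Firm A's profit: π = x_A(155 − (x_A + x_E)) − 17x_A.
∂π/∂x_A = 138 − 2x_A − x_E = 0, so x_A = 69 − 0.5x_E.
The reaction-function slope is −0.5, so an 8-unit rise in x_E moves x_A by −0.5 × 8 = −4. A's best response falls — the actions are strategic substitutes.

-4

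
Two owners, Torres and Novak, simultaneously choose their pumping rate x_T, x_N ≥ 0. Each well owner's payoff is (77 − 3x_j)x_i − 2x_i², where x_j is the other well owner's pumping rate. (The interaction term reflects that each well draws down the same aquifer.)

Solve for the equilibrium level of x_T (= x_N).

Torres's payoff is (77 − 3x_N)x_T − 2x_T².
∂π/∂x_T = 77 − 3x_N − 4x_T = 0, so x_T = 19.25 − 0.75x_N.
By symmetry x_N = x_T; substituting into the reaction function, 1.75x_T = 19.25 and x_T = 11.

11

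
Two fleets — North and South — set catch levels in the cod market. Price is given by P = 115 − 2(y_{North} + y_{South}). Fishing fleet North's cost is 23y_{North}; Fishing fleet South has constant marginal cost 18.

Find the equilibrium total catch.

Fishing fleet North's profit: π = y_{North}(115 − 2(y_{North} + y_{South})) − 23y_{North}.
∂π/∂y_{North} = 92 − 4y_{North} − 2y_{South} = 0, so y_{North} = 23 − 0.5y_{South}.
By the same steps for South: y_{South} = 24.25 − 0.5y_{North}.
Plugging y_{South} into North's best response: y_{North} = 23 − 0.5(24.25 − 0.5y_{North}) ⇒ 0.75y_{North} = 10.875, so y_{North} = 14.5.
Then y_{South} = 24.25 − 0.5·14.5 = 17.
Total catch: 14.5 + 17 = 31.5.

31.5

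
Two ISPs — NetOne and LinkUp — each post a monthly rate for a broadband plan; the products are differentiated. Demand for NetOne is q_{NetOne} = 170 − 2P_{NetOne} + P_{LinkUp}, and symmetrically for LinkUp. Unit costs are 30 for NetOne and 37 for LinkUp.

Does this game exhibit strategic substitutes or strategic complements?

strategic complements

NetOne's profit: π = (P_{NetOne} − 30)(170 − 2P_{NetOne} + P_{LinkUp}).
∂π/∂P_{NetOne} = 230 − 4P_{NetOne} + P_{LinkUp} = 0 ⇒ P_{NetOne} = 57.5 + 0.25P_{LinkUp}.
The best-response slope dP_{NetOne}/dP_{LinkUp} = 0.25 > 0: the reaction function is upward-sloping, so the choices are strategic complements.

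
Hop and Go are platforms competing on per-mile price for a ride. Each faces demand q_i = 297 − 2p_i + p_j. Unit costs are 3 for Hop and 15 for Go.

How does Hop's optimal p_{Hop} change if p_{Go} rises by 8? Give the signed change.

Hop's profit: π = (p_{Hop} − 3)(297 − 2p_{Hop} + p_{Go}).
∂π/∂p_{Hop} = 303 − 4p_{Hop} + p_{Go} = 0 ⇒ p_{Hop} = 75.75 + 0.25p_{Go}.
The reaction-function slope is 0.25, so an 8-unit rise in p_{Go} moves p_{Hop} by 0.25 × 8 = 2. Hop's best response rises — the actions are strategic complements.

2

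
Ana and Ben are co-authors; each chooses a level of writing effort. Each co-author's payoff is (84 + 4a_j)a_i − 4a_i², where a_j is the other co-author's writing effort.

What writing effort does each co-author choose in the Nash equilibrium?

21

Ana's payoff is (84 + 4a_B)a_A − 4a_A².
∂π/∂a_A = 84 + 4a_B − 8a_A = 0, so a_A = 10.5 + 0.5a_B.
The game is symmetric, so in equilibrium a_B = a_A: the reaction function gives 0.5a_A = 10.5, hence a_A = 21.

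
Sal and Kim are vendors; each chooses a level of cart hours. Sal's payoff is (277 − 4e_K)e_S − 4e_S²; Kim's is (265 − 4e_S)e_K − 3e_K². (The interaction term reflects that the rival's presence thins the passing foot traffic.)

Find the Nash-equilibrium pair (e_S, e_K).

Expanding Sal's payoff: 277e_S − 4e_Ke_S − 4e_S².
∂π/∂e_S = 277 − 4e_K − 8e_S = 0, so e_S = 34.625 − 0.5e_K.
Likewise for Kim: e_K = 265/6 − (2/3)e_S.
Plugging e_K into Sal's best response: e_S = 34.625 − 0.5(265/6 − (2/3)e_S) ⇒ (2/3)e_S = 301/24, so e_S = 18.8125.
Then e_K = 265/6 − (2/3)·18.8125 = 31.625.

18.8125, 31.625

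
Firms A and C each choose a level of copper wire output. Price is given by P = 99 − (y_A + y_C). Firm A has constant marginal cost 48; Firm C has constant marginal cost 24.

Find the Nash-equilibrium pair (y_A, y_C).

9, 33

Firm A's profit: π = y_A(99 − (y_A + y_C)) − 48y_A.
∂π/∂y_A = 51 − 2y_A − y_C = 0, so y_A = 25.5 − 0.5y_C.
By the same steps for C: y_C = 37.5 − 0.5y_A.
Solving the two reaction functions simultaneously: (1 − (−0.5)(−0.5))y_A = 25.5 − 0.5·37.5, so 0.75y_A = 6.75 and y_A = 9.
Then y_C = 37.5 − 0.5·9 = 33.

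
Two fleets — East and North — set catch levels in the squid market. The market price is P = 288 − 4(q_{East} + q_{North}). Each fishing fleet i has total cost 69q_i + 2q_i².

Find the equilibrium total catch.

Fishing fleet East's profit: π = q_{East}(288 − 4(q_{East} + q_{North})) − 69q_{East} − 2q_{East}².
∂π/∂q_{East} = 219 − 12q_{East} − 4q_{North} = 0, so q_{East} = 18.25 − (1/3)q_{North}.
The game is symmetric, so in equilibrium q_{North} = q_{East}: the reaction function gives (4/3)q_{East} = 18.25, hence q_{East} = 13.6875.
Total catch: 13.6875 + 13.6875 = 27.375.

27.375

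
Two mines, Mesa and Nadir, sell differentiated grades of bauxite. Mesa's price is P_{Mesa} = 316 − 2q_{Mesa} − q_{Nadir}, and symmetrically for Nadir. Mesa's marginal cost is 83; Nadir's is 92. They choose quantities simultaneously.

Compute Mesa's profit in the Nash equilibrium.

4455.68

Mine Mesa's profit: π = q_{Mesa}(316 − 2q_{Mesa} − q_{Nadir}) − 83q_{Mesa}.
∂π/∂q_{Mesa} = 233 − 4q_{Mesa} − q_{Nadir} = 0 ⇒ q_{Mesa} = 58.25 − 0.25q_{Nadir}.
Similarly q_{Nadir} = 56 − 0.25q_{Mesa}.
Substituting the second reaction function into the first: q_{Mesa} = 58.25 − 0.25(56 − 0.25q_{Mesa}), which gives 0.9375q_{Mesa} = 44.25 ⇒ q_{Mesa} = 47.2.
Then q_{Nadir} = 56 − 0.25·47.2 = 44.2.
P_{Mesa} = 316 − 2·47.2 − 44.2 = 177.4.
Profit = (177.4 − 83)·47.2 = 4455.68.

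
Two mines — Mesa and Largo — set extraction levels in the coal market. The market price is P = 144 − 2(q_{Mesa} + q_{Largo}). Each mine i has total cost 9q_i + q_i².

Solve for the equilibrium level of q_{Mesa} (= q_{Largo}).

16.875

Mine Mesa's profit: π = q_{Mesa}(144 − 2(q_{Mesa} + q_{Largo})) − 9q_{Mesa} − q_{Mesa}².
∂π/∂q_{Mesa} = 135 − 6q_{Mesa} − 2q_{Largo} = 0, so q_{Mesa} = 22.5 − (1/3)q_{Largo}.
By symmetry q_{Largo} = q_{Mesa}; substituting into the reaction function, (4/3)q_{Mesa} = 22.5 and q_{Mesa} = 16.875.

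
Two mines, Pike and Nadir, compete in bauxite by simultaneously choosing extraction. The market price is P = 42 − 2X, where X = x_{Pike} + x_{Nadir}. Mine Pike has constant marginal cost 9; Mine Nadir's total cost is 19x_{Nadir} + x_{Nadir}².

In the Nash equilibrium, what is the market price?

Mine Pike's profit: π = x_{Pike}(42 − 2(x_{Pike} + x_{Nadir})) − 9x_{Pike}.
∂π/∂x_{Pike} = 33 − 4x_{Pike} − 2x_{Nadir} = 0, so x_{Pike} = 8.25 − 0.5x_{Nadir}.
For Nadir: ∂π/∂x_{Nadir} = 23 − 6x_{Nadir} − 2x_{Pike} = 0 ⇒ x_{Nadir} = 23/6 − (1/3)x_{Pike}.
Plugging x_{Nadir} into Pike's best response: x_{Pike} = 8.25 − 0.5(23/6 − (1/3)x_{Pike}) ⇒ (5/6)x_{Pike} = 19/3, so x_{Pike} = 7.6.
Then x_{Nadir} = 23/6 − (1/3)·7.6 = 1.3.
Equilibrium price: P = 42 − 2·8.9 = 24.2.

24.2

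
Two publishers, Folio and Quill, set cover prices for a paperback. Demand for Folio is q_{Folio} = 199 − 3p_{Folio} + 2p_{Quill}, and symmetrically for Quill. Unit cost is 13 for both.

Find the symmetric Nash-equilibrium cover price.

Folio's profit: π = (p_{Folio} − 13)(199 − 3p_{Folio} + 2p_{Quill}).
∂π/∂p_{Folio} = 238 − 6p_{Folio} + 2p_{Quill} = 0 ⇒ p_{Folio} = 119/3 + (1/3)p_{Quill}.
By symmetry p_{Quill} = p_{Folio}; substituting into the reaction function, (2/3)p_{Folio} = 119/3 and p_{Folio} = 59.5.

59.5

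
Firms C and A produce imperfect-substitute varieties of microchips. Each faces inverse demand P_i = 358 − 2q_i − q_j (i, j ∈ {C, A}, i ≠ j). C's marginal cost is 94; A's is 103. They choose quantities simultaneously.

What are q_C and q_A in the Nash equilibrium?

Firm C's profit: π = q_C(358 − 2q_C − q_A) − 94q_C.
∂π/∂q_C = 264 − 4q_C − q_A = 0 ⇒ q_C = 66 − 0.25q_A.
Similarly q_A = 63.75 − 0.25q_C.
Plugging q_A into C's best response: q_C = 66 − 0.25(63.75 − 0.25q_C) ⇒ 0.9375q_C = 50.0625, so q_C = 53.4.
Then q_A = 63.75 − 0.25·53.4 = 50.4.

53.4, 50.4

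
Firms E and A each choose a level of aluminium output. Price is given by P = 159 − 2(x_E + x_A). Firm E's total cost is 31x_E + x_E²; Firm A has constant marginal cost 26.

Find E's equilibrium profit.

453.87

Firm E's profit: π = x_E(159 − 2(x_E + x_A)) − 31x_E − x_E².
∂π/∂x_E = 128 − 6x_E − 2x_A = 0, so x_E = 64/3 − (1/3)x_A.
For A: ∂π/∂x_A = 133 − 4x_A − 2x_E = 0 ⇒ x_A = 33.25 − 0.5x_E.
Plugging x_A into E's best response: x_E = 64/3 − (1/3)(33.25 − 0.5x_E) ⇒ (5/6)x_E = 10.25, so x_E = 12.3.
Then x_A = 33.25 − 0.5·12.3 = 27.1.
Price P = 159 − 2·39.4 = 80.2.
E's profit: (80.2 − 31)·12.3 − (12.3)² = 453.87.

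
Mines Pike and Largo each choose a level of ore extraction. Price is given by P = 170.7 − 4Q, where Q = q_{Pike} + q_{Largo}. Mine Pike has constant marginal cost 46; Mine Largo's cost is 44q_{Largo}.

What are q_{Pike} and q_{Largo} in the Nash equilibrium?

Mine Pike's profit: π = q_{Pike}(170.7 − 4(q_{Pike} + q_{Largo})) − 46q_{Pike}.
∂π/∂q_{Pike} = 124.7 − 8q_{Pike} − 4q_{Largo} = 0, so q_{Pike} = 15.5875 − 0.5q_{Largo}.
By the same steps for Largo: q_{Largo} = 15.8375 − 0.5q_{Pike}.
Substituting the second reaction function into the first: q_{Pike} = 15.5875 − 0.5(15.8375 − 0.5q_{Pike}), which gives 0.75q_{Pike} = 1227/160 ⇒ q_{Pike} = 10.225.
Then q_{Largo} = 15.8375 − 0.5·10.225 = 10.725.

10.225, 10.725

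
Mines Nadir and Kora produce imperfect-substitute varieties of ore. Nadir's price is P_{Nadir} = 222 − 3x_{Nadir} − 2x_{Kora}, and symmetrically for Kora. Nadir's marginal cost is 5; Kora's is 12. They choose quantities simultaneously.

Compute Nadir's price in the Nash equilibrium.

87.6875

Mine Nadir's profit: π = x_{Nadir}(222 − 3x_{Nadir} − 2x_{Kora}) − 5x_{Nadir}.
∂π/∂x_{Nadir} = 217 − 6x_{Nadir} − 2x_{Kora} = 0 ⇒ x_{Nadir} = 217/6 − (1/3)x_{Kora}.
Similarly x_{Kora} = 35 − (1/3)x_{Nadir}.
Plugging x_{Kora} into Nadir's best response: x_{Nadir} = 217/6 − (1/3)(35 − (1/3)x_{Nadir}) ⇒ (8/9)x_{Nadir} = 24.5, so x_{Nadir} = 27.5625.
Then x_{Kora} = 35 − (1/3)·27.5625 = 25.8125.
P_{Nadir} = 222 − 3·27.5625 − 2·25.8125 = 87.6875.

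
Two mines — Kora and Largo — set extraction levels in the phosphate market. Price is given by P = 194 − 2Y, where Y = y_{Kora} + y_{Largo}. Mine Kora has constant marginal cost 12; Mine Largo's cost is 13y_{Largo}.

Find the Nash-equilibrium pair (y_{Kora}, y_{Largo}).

Mine Kora's profit: π = y_{Kora}(194 − 2(y_{Kora} + y_{Largo})) − 12y_{Kora}.
∂π/∂y_{Kora} = 182 − 4y_{Kora} − 2y_{Largo} = 0, so y_{Kora} = 45.5 − 0.5y_{Largo}.
By the same steps for Largo: y_{Largo} = 45.25 − 0.5y_{Kora}.
Substituting the second reaction function into the first: y_{Kora} = 45.5 − 0.5(45.25 − 0.5y_{Kora}), which gives 0.75y_{Kora} = 22.875 ⇒ y_{Kora} = 30.5.
Then y_{Largo} = 45.25 − 0.5·30.5 = 30.

30.5, 30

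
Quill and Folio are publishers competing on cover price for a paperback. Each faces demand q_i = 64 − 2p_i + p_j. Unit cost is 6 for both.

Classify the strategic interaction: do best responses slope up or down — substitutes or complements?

strategic complements

Quill's profit: π = (p_{Quill} − 6)(64 − 2p_{Quill} + p_{Folio}).
∂π/∂p_{Quill} = 76 − 4p_{Quill} + p_{Folio} = 0 ⇒ p_{Quill} = 19 + 0.25p_{Folio}.
The best-response slope dp_{Quill}/dp_{Folio} = 0.25 > 0: the reaction function is upward-sloping, so the choices are strategic complements.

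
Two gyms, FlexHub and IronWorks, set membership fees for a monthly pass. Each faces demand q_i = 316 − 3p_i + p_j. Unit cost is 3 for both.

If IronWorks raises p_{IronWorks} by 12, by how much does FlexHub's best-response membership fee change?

2

FlexHub's profit: π = (p_{FlexHub} − 3)(316 − 3p_{FlexHub} + p_{IronWorks}).
∂π/∂p_{FlexHub} = 325 − 6p_{FlexHub} + p_{IronWorks} = 0 ⇒ p_{FlexHub} = 325/6 + (1/6)p_{IronWorks}.
The reaction-function slope is 1/6, so a 12-unit rise in p_{IronWorks} moves p_{FlexHub} by 1/6 × 12 = 2. FlexHub's best response rises — the actions are strategic complements.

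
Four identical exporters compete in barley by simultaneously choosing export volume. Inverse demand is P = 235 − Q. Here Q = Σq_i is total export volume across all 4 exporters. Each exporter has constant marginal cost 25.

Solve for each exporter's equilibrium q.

A representative exporter's profit is π_i = q_i(235 − Q) − 25q_i, with Q = q_i + Σ_{j≠i} q_j.
First-order condition: 210 − 2q_i − Σ_{j≠i} q_j = 0.
In a symmetric equilibrium every exporter chooses the same q, so Σ_{j≠i} q_j = 3q. The condition becomes 210 − 5q = 0, giving q = 210/5 = 42.

42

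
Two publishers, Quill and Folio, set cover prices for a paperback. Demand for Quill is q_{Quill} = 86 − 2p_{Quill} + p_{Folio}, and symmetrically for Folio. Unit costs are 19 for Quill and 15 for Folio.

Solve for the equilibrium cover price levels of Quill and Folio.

40.8, 39.2

Quill's profit: π = (p_{Quill} − 19)(86 − 2p_{Quill} + p_{Folio}).
∂π/∂p_{Quill} = 124 − 4p_{Quill} + p_{Folio} = 0 ⇒ p_{Quill} = 31 + 0.25p_{Folio}.
Similarly p_{Folio} = 29 + 0.25p_{Quill}.
Solving the two reaction functions simultaneously: (1 − (0.25)(0.25))p_{Quill} = 31 + 0.25·29, so 0.9375p_{Quill} = 38.25 and p_{Quill} = 40.8.
Then p_{Folio} = 29 + 0.25·40.8 = 39.2.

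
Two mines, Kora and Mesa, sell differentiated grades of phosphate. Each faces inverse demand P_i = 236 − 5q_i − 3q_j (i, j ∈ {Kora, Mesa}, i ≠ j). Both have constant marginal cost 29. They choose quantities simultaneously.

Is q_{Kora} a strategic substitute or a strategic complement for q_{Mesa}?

strategic substitutes

Mine Kora's profit: π = q_{Kora}(236 − 5q_{Kora} − 3q_{Mesa}) − 29q_{Kora}.
∂π/∂q_{Kora} = 207 − 10q_{Kora} − 3q_{Mesa} = 0 ⇒ q_{Kora} = 20.7 − 0.3q_{Mesa}.
The best-response slope dq_{Kora}/dq_{Mesa} = −0.3 < 0: the reaction function is downward-sloping, so the choices are strategic substitutes.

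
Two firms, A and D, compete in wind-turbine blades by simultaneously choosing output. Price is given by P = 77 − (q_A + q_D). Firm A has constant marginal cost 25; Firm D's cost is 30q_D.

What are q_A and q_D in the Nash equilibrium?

Firm A's profit: π = q_A(77 − (q_A + q_D)) − 25q_A.
∂π/∂q_A = 52 − 2q_A − q_D = 0, so q_A = 26 − 0.5q_D.
By the same steps for D: q_D = 23.5 − 0.5q_A.
Solving the two reaction functions simultaneously: (1 − (−0.5)(−0.5))q_A = 26 − 0.5·23.5, so 0.75q_A = 14.25 and q_A = 19.
Then q_D = 23.5 − 0.5·19 = 14.

19, 14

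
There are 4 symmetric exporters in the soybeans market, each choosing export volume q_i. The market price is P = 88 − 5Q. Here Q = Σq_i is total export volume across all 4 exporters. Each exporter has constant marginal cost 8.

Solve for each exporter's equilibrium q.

3.2

A representative exporter's profit is π_i = q_i(88 − 5Q) − 8q_i, with Q = q_i + Σ_{j≠i} q_j.
First-order condition: 80 − 10q_i − 5Σ_{j≠i} q_j = 0.
In a symmetric equilibrium every exporter chooses the same q, so Σ_{j≠i} q_j = 3q. The condition becomes 80 − 25q = 0, giving q = 80/25 = 3.2.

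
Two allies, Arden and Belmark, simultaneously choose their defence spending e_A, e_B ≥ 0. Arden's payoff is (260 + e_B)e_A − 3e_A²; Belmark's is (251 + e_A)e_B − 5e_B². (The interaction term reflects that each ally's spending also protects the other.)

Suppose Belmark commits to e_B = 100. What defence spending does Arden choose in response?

Expanding Arden's payoff: 260e_A + e_Be_A − 3e_A².
∂π/∂e_A = 260 + e_B − 6e_A = 0, so e_A = 130/3 + (1/6)e_B.
At e_B = 100: e_A = 130/3 + (1/6)·100 = 60.

60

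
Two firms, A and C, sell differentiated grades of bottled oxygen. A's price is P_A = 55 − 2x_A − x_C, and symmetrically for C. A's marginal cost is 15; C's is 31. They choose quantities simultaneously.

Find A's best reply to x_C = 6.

Firm A's profit: π = x_A(55 − 2x_A − x_C) − 15x_A.
∂π/∂x_A = 40 − 4x_A − x_C = 0 ⇒ x_A = 10 − 0.25x_C.
At x_C = 6: x_A = 10 − 0.25·6 = 8.5.

8.5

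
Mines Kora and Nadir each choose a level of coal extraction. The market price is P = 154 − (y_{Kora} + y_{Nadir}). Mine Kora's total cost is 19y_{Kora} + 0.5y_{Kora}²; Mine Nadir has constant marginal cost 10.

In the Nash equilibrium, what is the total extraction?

84.6

Mine Kora's profit: π = y_{Kora}(154 − (y_{Kora} + y_{Nadir})) − 19y_{Kora} − 0.5y_{Kora}².
∂π/∂y_{Kora} = 135 − 3y_{Kora} − y_{Nadir} = 0, so y_{Kora} = 45 − (1/3)y_{Nadir}.
For Nadir: ∂π/∂y_{Nadir} = 144 − 2y_{Nadir} − y_{Kora} = 0 ⇒ y_{Nadir} = 72 − 0.5y_{Kora}.
Solving the two reaction functions simultaneously: (1 − (−1/3)(−0.5))y_{Kora} = 45 − (1/3)·72, so (5/6)y_{Kora} = 21 and y_{Kora} = 25.2.
Then y_{Nadir} = 72 − 0.5·25.2 = 59.4.
Total extraction: 25.2 + 59.4 = 84.6.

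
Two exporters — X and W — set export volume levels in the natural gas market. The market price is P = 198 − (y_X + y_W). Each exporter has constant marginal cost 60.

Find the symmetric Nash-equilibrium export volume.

Exporter X's profit: π = y_X(198 − (y_X + y_W)) − 60y_X.
∂π/∂y_X = 138 − 2y_X − y_W = 0, so y_X = 69 − 0.5y_W.
The game is symmetric, so in equilibrium y_W = y_X: the reaction function gives 1.5y_X = 69, hence y_X = 46.

46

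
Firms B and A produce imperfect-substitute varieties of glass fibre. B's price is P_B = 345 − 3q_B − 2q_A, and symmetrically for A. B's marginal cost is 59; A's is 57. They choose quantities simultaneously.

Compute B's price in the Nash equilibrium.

Firm B's profit: π = q_B(345 − 3q_B − 2q_A) − 59q_B.
∂π/∂q_B = 286 − 6q_B − 2q_A = 0 ⇒ q_B = 143/3 − (1/3)q_A.
Similarly q_A = 48 − (1/3)q_B.
Plugging q_A into B's best response: q_B = 143/3 − (1/3)(48 − (1/3)q_B) ⇒ (8/9)q_B = 95/3, so q_B = 35.625.
Then q_A = 48 − (1/3)·35.625 = 36.125.
P_B = 345 − 3·35.625 − 2·36.125 = 165.875.

165.875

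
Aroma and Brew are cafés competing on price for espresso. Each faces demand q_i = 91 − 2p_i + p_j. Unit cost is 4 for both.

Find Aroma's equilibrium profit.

1682

Aroma's profit: π = (p_{Aroma} − 4)(91 − 2p_{Aroma} + p_{Brew}).
∂π/∂p_{Aroma} = 99 − 4p_{Aroma} + p_{Brew} = 0 ⇒ p_{Aroma} = 24.75 + 0.25p_{Brew}.
The game is symmetric, so in equilibrium p_{Brew} = p_{Aroma}: the reaction function gives 0.75p_{Aroma} = 24.75, hence p_{Aroma} = 33.
q_{Aroma} = 91 − 2·33 + 33 = 58.
Profit = (33 − 4)·58 = 1682.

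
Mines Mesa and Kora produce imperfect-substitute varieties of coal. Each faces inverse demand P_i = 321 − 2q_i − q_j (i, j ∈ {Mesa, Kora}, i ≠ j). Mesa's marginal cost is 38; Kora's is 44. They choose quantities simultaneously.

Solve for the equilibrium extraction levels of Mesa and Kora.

Mine Mesa's profit: π = q_{Mesa}(321 − 2q_{Mesa} − q_{Kora}) − 38q_{Mesa}.
∂π/∂q_{Mesa} = 283 − 4q_{Mesa} − q_{Kora} = 0 ⇒ q_{Mesa} = 70.75 − 0.25q_{Kora}.
Similarly q_{Kora} = 69.25 − 0.25q_{Mesa}.
Solving the two reaction functions simultaneously: (1 − (−0.25)(−0.25))q_{Mesa} = 70.75 − 0.25·69.25, so 0.9375q_{Mesa} = 53.4375 and q_{Mesa} = 57.
Then q_{Kora} = 69.25 − 0.25·57 = 55.

57, 55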